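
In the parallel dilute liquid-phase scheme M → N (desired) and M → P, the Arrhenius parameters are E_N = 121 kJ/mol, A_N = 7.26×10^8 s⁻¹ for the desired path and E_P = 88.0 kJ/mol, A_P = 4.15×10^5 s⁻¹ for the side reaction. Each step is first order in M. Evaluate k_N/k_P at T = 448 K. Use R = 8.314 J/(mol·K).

k_N/k_P = (A_N/A_P)·exp[−(E_N−E_P)/(RT)] = (A_N/A_P)·exp[(E_P−E_N)/(RT)].
(E_P−E_N)/(RT) = (88.0−121)×10³/(8.314×448) = -33000/3725 = -8.860.
k_N/k_P = (7.26×10^8/4.15×10^5)·exp(-8.860) = 1749 × 1.420×10^-4 = 0.248.

0.248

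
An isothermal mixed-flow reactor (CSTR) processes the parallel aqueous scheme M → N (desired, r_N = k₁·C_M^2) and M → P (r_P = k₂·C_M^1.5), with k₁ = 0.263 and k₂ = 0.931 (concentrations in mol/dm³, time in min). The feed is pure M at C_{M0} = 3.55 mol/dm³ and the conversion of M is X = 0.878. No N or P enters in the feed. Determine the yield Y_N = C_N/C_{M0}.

0.138

Exit C_M = C_{M0}(1−X) = 3.55×0.122 = 0.4331 mol/dm³.
In a CSTR the entire volume is at exit conditions, so r_N = 0.263×0.4331^2 = 0.04933 and r_P = 0.931×0.4331^1.5 = 0.2654.
Fraction of consumed M going to N: r_N/(r_N+r_P) = 0.1568.
C_N = 0.1568·C_{M0}·X = 0.1568×3.55×0.878 = 0.489 mol/dm³; Y_N = C_N/C_{M0} = 0.138.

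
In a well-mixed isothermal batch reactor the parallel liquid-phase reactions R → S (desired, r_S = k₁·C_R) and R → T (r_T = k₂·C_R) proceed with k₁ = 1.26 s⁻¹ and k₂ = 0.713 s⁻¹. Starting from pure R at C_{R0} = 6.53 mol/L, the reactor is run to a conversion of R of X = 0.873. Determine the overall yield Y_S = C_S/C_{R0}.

C_R = C_{R0}(1−X) = 0.8293 mol/L.
Both paths are first order in R, so the instantaneous fraction to S is constant: dC_S/d(−C_R) = k₁/(k₁+k₂) = 0.6386.
C_S = 0.6386·(C_{R0}−C_R) = 0.6386×5.701 = 3.64 mol/L.
Y_S = C_S/C_{R0} = 3.641/6.53 = 0.558.

0.558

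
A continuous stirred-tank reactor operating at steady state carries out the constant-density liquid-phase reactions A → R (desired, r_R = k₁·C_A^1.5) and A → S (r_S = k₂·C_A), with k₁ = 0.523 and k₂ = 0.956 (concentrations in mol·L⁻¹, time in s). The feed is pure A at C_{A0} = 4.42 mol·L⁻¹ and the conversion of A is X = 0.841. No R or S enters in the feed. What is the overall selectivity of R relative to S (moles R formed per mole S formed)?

Exit C_A = C_{A0}(1−X) = 4.42×0.159 = 0.7028 mol·L⁻¹.
Rates in a CSTR are evaluated at the outlet concentration: r_R = 0.523×0.7028^1.5 = 0.3081, r_S = 0.956×0.7028 = 0.6719.
Overall selectivity = C_R/C_S = r_Rτ/(r_Sτ) = r_R/r_S = 0.459.

0.459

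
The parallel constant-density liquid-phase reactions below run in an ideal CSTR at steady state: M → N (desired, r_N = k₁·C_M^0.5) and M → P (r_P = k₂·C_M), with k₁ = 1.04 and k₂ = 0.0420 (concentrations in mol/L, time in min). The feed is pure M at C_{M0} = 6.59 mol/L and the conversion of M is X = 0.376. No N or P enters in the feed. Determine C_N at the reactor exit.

Exit C_M = C_{M0}(1−X) = 6.59×0.624 = 4.112 mol/L.
Rates in a CSTR are evaluated at the outlet concentration: r_N = 1.04×4.112^0.5 = 2.109, r_P = 0.0420×4.112 = 0.1727.
Fraction of consumed M going to N: r_N/(r_N+r_P) = 0.9243.
C_N = 0.9243·C_{M0}·X = 0.9243×6.59×0.376 = 2.29 mol/L.

2.29 mol/L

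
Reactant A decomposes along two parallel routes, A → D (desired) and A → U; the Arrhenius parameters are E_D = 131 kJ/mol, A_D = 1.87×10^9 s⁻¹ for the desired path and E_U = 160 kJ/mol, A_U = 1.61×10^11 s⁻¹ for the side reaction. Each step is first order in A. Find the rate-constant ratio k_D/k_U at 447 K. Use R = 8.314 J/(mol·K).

28.4

Since both paths have the same order in A, the concentration cancels and S_{D/U} = k_D/k_U = (A_D/A_U)·exp[(E_U−E_D)/(RT)].
(E_U−E_D)/(RT) = (160−131)×10³/(8.314×447) = 29000/3716 = 7.803.
k_D/k_U = (1.87×10^9/1.61×10^11)·exp(7.803) = 0.01161 × 2449 = 28.4.
Since E_D < E_U, lowering the temperature improves selectivity toward D.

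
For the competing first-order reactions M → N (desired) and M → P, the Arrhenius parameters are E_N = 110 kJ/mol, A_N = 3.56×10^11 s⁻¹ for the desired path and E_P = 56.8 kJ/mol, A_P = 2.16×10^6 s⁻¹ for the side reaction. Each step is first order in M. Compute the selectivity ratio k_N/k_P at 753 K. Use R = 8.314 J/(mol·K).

k_N/k_P = (A_N/A_P)·exp[−(E_N−E_P)/(RT)] = (A_N/A_P)·exp[(E_P−E_N)/(RT)].
(E_P−E_N)/(RT) = (56.8−110)×10³/(8.314×753) = -53200/6260 = -8.498.
k_N/k_P = (3.56×10^11/2.16×10^6)·exp(-8.498) = 1.648×10^5 × 2.039×10^-4 = 33.6.

33.6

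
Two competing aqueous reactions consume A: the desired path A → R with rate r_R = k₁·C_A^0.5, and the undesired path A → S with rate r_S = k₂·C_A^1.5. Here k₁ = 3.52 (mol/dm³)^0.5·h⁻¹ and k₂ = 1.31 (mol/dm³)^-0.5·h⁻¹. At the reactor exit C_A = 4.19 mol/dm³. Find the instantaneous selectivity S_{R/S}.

S_{R/S} = r_R/r_S = (k₁·C_A^0.5)/(k₂·C_A^1.5) = (k₁/k₂)·C_A⁻¹.
= (3.52×4.190^0.5) / (1.31×4.190^1.5) = 7.205/11.24 = 0.641.

0.641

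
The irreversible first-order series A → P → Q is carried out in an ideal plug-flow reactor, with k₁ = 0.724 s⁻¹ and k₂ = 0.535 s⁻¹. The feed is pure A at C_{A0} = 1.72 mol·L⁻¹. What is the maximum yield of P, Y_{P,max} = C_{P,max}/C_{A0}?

0.425

Evaluating C_P at τ_opt = ln(k₂/k₁)/(k₂−k₁) gives C_{P,max}/C_{A0} = (k₁/k₂)^[k₂/(k₂−k₁)].
= (0.724/0.535)^(0.535/(0.535−0.724)) = (1.353)^(-2.831) = 0.4247.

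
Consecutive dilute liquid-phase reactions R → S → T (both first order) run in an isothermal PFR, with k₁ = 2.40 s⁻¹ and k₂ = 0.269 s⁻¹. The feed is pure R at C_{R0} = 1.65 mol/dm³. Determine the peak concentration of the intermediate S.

1.25 mol/dm³

Evaluating C_S at τ_opt = ln(k₂/k₁)/(k₂−k₁) gives C_{S,max}/C_{R0} = (k₁/k₂)^[k₂/(k₂−k₁)].
= (2.40/0.269)^(0.269/(0.269−2.40)) = (8.922)^(-0.1262) = 0.7586.
C_{S,max} = 0.7586×1.65 = 1.25 mol/dm³.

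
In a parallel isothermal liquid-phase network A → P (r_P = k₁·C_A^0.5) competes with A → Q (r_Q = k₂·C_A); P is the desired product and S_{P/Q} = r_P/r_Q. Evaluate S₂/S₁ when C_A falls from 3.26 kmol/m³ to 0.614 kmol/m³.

S_{P/Q} = (k₁/k₂)·C_A^-0.5, so S₂/S₁ = (C_{A,2}/C_{A,1})^-0.5.
= (0.614/3.26)^(-0.5) = (0.1883)^(-0.5) = 2.30.
Selectivity toward P rises as C_A falls — low-concentration operation is favoured.

2.30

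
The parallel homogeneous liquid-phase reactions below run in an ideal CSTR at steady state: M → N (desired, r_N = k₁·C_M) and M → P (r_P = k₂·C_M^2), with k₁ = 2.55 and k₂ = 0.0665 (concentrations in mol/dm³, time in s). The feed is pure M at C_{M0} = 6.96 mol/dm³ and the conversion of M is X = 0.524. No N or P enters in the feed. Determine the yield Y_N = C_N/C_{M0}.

Exit C_M = C_{M0}(1−X) = 6.96×0.476 = 3.313 mol/dm³.
In a CSTR the entire volume is at exit conditions, so r_N = 2.55×3.313 = 8.448 and r_P = 0.0665×3.313^2 = 0.7299.
Fraction of consumed M going to N: r_N/(r_N+r_P) = 0.9205.
C_N = 0.9205·C_{M0}·X = 0.9205×6.96×0.524 = 3.36 mol/dm³; Y_N = C_N/C_{M0} = 0.482.

0.482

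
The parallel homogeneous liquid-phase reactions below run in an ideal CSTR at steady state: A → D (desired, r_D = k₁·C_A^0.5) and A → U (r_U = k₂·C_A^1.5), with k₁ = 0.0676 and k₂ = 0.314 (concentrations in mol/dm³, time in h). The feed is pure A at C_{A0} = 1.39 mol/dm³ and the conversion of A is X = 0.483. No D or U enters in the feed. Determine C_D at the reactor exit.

Exit C_A = C_{A0}(1−X) = 1.39×0.517 = 0.7186 mol/dm³.
In a CSTR the entire volume is at exit conditions, so r_D = 0.0676×0.7186^0.5 = 0.05731 and r_U = 0.314×0.7186^1.5 = 0.1913.
Fraction of consumed A going to D: r_D/(r_D+r_U) = 0.2305.
C_D = 0.2305·C_{A0}·X = 0.2305×1.39×0.483 = 0.155 mol/dm³.

0.155 mol/dm³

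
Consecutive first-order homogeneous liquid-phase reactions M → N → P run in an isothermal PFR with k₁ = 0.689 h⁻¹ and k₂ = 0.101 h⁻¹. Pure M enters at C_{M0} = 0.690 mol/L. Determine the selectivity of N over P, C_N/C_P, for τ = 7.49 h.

1.20

Solving the coupled first-order balances gives C_N(τ) = [k₁/(k₂−k₁)]·C_{M0}·(e^(−k₁τ) − e^(−k₂τ)).
e^(−k₁τ) = e^(−0.689×7.49) = e^(−5.161) = 0.005738; e^(−k₂τ) = e^(−0.7565) = 0.4693.
C_N = 0.689×0.690/(0.101−0.689) × (0.005738−0.4693) = (-0.8085)×(-0.4636) = 0.3748 mol/L.
C_M = C_{M0}e^(−k₁τ) = 0.003959 mol/L, so C_P = C_{M0}−C_M−C_N = 0.3112 mol/L; C_N/C_P = 1.20.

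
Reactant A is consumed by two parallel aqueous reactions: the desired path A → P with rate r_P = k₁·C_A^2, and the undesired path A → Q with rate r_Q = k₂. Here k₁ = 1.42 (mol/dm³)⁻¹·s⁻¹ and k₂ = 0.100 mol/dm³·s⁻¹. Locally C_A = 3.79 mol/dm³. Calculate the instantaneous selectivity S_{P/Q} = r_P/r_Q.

204

S_{P/Q} = r_P/r_Q = (k₁·C_A^2)/(k₂) = (k₁/k₂)·C_A^2.
= (1.42×3.790^2) / (0.100) = 20.40/0.1000 = 204.
Since the desired path is higher order in A, keeping C_A high (PFR or concentrated feed) favours P.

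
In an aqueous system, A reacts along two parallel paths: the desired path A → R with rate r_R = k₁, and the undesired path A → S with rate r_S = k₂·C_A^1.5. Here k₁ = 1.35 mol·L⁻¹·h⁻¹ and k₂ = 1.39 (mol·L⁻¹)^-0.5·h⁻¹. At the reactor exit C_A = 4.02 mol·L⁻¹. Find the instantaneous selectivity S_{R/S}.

S_{R/S} = r_R/r_S = (k₁)/(k₂·C_A^1.5) = (k₁/k₂)·C_A^-1.5.
= (1.35) / (1.39×4.020^1.5) = 1.350/11.20 = 0.120.

0.120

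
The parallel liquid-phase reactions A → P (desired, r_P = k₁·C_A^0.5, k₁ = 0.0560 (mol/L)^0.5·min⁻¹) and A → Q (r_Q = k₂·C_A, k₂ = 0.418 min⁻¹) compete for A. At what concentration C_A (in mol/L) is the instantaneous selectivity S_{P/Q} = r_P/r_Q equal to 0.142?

S_{P/Q} = (k₁/k₂)·C_A^-0.5 ⇒ C_A = (S·k₂/k₁)^(-2).
= (0.142×0.418/0.0560)^(-2) = (1.060)^(-2) = 0.890 mol/L.

0.890 mol/L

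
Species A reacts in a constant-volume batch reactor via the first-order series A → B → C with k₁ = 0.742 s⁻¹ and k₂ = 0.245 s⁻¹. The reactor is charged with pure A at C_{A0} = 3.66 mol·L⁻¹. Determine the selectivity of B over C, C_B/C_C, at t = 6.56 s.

Solving the coupled first-order balances gives C_B(t) = [k₁/(k₂−k₁)]·C_{A0}·(e^(−k₁t) − e^(−k₂t)).
e^(−k₁t) = e^(−0.742×6.56) = e^(−4.868) = 0.007692; e^(−k₂t) = e^(−1.607) = 0.2004.
C_B = 0.742×3.66/(0.245−0.742) × (0.007692−0.2004) = (-5.464)×(-0.1928) = 1.053 mol·L⁻¹.
C_A = C_{A0}e^(−k₁t) = 0.02815 mol·L⁻¹, so C_C = C_{A0}−C_A−C_B = 2.579 mol·L⁻¹; C_B/C_C = 0.408.

0.408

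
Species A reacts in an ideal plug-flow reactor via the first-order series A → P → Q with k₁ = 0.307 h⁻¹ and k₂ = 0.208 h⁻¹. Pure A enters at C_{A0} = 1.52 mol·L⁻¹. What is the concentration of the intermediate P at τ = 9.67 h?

The intermediate concentration in a first-order A→B→C sequence is C_P = k₁C_{A0}(e^(−k₁τ) − e^(−k₂τ))/(k₂−k₁).
e^(−k₁τ) = e^(−0.307×9.67) = e^(−2.969) = 0.05137; e^(−k₂τ) = e^(−2.011) = 0.1338.
C_P = 0.307×1.52/(0.208−0.307) × (0.05137−0.1338) = (-4.714)×(-0.08244) = 0.3886 mol·L⁻¹.

0.389 mol·L⁻¹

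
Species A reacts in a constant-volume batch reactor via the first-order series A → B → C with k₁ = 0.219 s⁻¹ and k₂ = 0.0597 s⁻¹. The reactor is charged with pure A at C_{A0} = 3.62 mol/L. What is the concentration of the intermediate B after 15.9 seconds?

1.77 mol/L

Solving the coupled first-order balances gives C_B(t) = [k₁/(k₂−k₁)]·C_{A0}·(e^(−k₁t) − e^(−k₂t)).
e^(−k₁t) = e^(−0.219×15.9) = e^(−3.482) = 0.03074; e^(−k₂t) = e^(−0.9492) = 0.3870.
C_B = 0.219×3.62/(0.0597−0.219) × (0.03074−0.3870) = (-4.977)×(-0.3563) = 1.773 mol/L.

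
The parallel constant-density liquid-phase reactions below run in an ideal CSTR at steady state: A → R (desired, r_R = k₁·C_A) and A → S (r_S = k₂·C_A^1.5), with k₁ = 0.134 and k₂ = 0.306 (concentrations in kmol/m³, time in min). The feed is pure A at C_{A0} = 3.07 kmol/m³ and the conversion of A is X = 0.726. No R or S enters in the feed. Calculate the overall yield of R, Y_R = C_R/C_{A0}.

Exit C_A = C_{A0}(1−X) = 3.07×0.274 = 0.8412 kmol/m³.
A CSTR operates uniformly at the exit composition, giving r_R = 0.1127 and r_S = 0.2361 (each k·C_A^n at C_A = 0.8412).
Fraction of consumed A going to R: r_R/(r_R+r_S) = 0.3232.
C_R = 0.3232·C_{A0}·X = 0.3232×3.07×0.726 = 0.720 kmol/m³; Y_R = C_R/C_{A0} = 0.235.

0.235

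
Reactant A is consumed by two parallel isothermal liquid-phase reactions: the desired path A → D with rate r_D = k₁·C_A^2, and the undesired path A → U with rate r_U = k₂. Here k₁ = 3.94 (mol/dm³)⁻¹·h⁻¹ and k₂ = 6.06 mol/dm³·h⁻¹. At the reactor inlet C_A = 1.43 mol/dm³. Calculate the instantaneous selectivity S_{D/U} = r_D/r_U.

1.33

S_{D/U} = r_D/r_U = (k₁·C_A^2)/(k₂) = (k₁/k₂)·C_A^2.
= (3.94×1.430^2) / (6.06) = 8.057/6.060 = 1.33.
Since the desired path is higher order in A, keeping C_A high (PFR or concentrated feed) favours D.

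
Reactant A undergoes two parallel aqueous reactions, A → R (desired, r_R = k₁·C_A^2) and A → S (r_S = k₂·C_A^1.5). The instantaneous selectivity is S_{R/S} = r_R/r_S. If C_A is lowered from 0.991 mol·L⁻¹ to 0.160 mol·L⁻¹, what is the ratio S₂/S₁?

0.402

S_{R/S} = (k₁/k₂)·C_A^0.5, so S₂/S₁ = (C_{A,2}/C_{A,1})^0.5.
= (0.160/0.991)^0.5 = (0.1615)^0.5 = 0.402.
Selectivity toward R falls as C_A falls — high-concentration operation is favoured.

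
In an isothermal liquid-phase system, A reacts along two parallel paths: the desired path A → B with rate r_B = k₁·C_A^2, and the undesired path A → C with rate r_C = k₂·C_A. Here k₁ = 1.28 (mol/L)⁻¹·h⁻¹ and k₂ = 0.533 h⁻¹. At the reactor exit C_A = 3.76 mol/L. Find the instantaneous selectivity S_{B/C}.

9.03

S_{B/C} = r_B/r_C = (k₁·C_A^2)/(k₂·C_A) = (k₁/k₂)·C_A.
= (1.28×3.760^2) / (0.533×3.760) = 18.10/2.004 = 9.03.
Since the desired path is higher order in A, keeping C_A high (PFR or concentrated feed) favours B.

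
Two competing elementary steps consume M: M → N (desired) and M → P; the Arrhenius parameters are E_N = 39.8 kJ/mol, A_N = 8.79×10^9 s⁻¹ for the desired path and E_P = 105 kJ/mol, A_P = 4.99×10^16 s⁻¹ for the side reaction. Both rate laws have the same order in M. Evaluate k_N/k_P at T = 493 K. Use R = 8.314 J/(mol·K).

1.43

Since both paths have the same order in M, the concentration cancels and S_{N/P} = k_N/k_P = (A_N/A_P)·exp[(E_P−E_N)/(RT)].
(E_P−E_N)/(RT) = (105−39.8)×10³/(8.314×493) = 65200/4099 = 15.91.
k_N/k_P = (8.79×10^9/4.99×10^16)·exp(15.91) = 1.762×10^-7 × 8.098×10^6 = 1.43.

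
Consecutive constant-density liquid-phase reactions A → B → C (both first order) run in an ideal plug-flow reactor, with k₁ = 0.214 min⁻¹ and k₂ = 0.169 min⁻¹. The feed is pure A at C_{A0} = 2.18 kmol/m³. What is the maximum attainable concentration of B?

At the optimum, C_{B,max}/C_{A0} = (k₁/k₂)^[k₂/(k₂−k₁)].
= (0.214/0.169)^(0.169/(0.169−0.214)) = (1.266)^(-3.756) = 0.4121.
C_{B,max} = 0.4121×2.18 = 0.898 kmol/m³.

0.898 kmol/m³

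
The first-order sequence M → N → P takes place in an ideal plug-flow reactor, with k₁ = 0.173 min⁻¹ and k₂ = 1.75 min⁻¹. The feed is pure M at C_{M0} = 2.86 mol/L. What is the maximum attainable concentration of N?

At the optimum, C_{N,max}/C_{M0} = (k₁/k₂)^[k₂/(k₂−k₁)].
= (0.173/1.75)^(1.75/(1.75−0.173)) = (0.09886)^(1.110) = 0.07669.
C_{N,max} = 0.07669×2.86 = 0.219 mol/L.

0.219 mol/L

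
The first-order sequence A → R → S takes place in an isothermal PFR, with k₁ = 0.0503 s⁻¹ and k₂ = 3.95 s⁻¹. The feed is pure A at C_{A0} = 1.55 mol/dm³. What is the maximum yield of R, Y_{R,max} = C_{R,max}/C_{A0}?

0.0120

For a first-order series the maximum intermediate yield is C_{R,max}/C_{A0} = (k₁/k₂)^[k₂/(k₂−k₁)].
= (0.0503/3.95)^(3.95/(3.95−0.0503)) = (0.01273)^(1.013) = 0.01204.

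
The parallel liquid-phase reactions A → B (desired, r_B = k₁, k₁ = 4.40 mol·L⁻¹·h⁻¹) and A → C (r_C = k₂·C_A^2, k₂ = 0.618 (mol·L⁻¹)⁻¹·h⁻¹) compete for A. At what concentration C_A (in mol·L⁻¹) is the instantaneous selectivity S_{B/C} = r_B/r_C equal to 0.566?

S_{B/C} = (k₁/k₂)·C_A^-2 ⇒ C_A = (S·k₂/k₁)^(-0.5).
= (0.566×0.618/4.40)^(-0.5) = (0.07950)^(-0.5) = 3.55 mol·L⁻¹.

3.55 mol·L⁻¹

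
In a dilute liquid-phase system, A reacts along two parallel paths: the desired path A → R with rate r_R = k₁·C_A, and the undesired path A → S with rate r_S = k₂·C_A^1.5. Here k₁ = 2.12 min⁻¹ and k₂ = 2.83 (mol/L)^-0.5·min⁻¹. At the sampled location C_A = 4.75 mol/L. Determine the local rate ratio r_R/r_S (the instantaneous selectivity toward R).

0.344

S_{R/S} = r_R/r_S = (k₁·C_A)/(k₂·C_A^1.5) = (k₁/k₂)·C_A^-0.5.
= (2.12×4.750) / (2.83×4.750^1.5) = 10.07/29.30 = 0.344.
The undesired path is higher order in A, so low C_A (CSTR or dilute feed) favours R.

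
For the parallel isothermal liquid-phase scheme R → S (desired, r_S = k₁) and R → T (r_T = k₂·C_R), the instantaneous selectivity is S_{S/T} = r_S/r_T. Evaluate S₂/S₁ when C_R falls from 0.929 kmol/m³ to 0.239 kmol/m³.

S_{S/T} = (k₁/k₂)·C_R⁻¹, so S₂/S₁ = (C_{R,2}/C_{R,1})⁻¹.
= 0.929/0.239 = 3.89.
Selectivity toward S rises as C_R falls — low-concentration operation is favoured.

3.89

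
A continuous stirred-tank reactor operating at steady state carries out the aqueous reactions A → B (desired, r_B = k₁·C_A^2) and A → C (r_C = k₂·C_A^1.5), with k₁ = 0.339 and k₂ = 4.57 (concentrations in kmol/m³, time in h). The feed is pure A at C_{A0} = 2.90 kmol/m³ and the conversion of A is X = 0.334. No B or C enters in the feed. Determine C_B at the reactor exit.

0.0905 kmol/m³

Exit C_A = C_{A0}(1−X) = 2.90×0.666 = 1.931 kmol/m³.
A CSTR operates uniformly at the exit composition, giving r_B = 1.265 and r_C = 12.27 (each k·C_A^n at C_A = 1.931).
Fraction of consumed A going to B: r_B/(r_B+r_C) = 0.09346.
C_B = 0.09346·C_{A0}·X = 0.09346×2.90×0.334 = 0.0905 kmol/m³.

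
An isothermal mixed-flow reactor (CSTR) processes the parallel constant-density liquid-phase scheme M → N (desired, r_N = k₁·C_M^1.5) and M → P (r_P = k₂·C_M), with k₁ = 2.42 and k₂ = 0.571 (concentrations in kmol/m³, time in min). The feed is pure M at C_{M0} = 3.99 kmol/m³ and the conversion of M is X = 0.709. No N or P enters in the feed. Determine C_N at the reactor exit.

Exit C_M = C_{M0}(1−X) = 3.99×0.291 = 1.161 kmol/m³.
A CSTR operates uniformly at the exit composition, giving r_N = 3.028 and r_P = 0.6630 (each k·C_M^n at C_M = 1.161).
Fraction of consumed M going to N: r_N/(r_N+r_P) = 0.8204.
C_N = 0.8204·C_{M0}·X = 0.8204×3.99×0.709 = 2.32 kmol/m³.

2.32 kmol/m³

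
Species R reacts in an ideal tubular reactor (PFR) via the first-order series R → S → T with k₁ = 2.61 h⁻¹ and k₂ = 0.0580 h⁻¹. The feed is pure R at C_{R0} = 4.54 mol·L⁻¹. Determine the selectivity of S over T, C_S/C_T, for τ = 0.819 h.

31.2

The intermediate concentration in a first-order A→B→C sequence is C_S = k₁C_{R0}(e^(−k₁τ) − e^(−k₂τ))/(k₂−k₁).
e^(−k₁τ) = e^(−2.61×0.819) = e^(−2.138) = 0.1179; e^(−k₂τ) = e^(−0.04750) = 0.9536.
C_S = 2.61×4.54/(0.0580−2.61) × (0.1179−0.9536) = (-4.643)×(-0.8357) = 3.880 mol·L⁻¹.
C_R = C_{R0}e^(−k₁τ) = 0.5354 mol·L⁻¹, so C_T = C_{R0}−C_R−C_S = 0.1244 mol·L⁻¹; C_S/C_T = 31.2.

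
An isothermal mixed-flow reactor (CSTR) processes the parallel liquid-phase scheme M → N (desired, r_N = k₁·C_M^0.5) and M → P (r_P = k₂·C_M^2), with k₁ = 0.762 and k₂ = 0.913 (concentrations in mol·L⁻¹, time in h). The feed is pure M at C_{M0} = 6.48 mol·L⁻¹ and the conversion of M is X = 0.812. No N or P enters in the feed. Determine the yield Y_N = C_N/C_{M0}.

0.311

Exit C_M = C_{M0}(1−X) = 6.48×0.188 = 1.218 mol·L⁻¹.
A CSTR operates uniformly at the exit composition, giving r_N = 0.8410 and r_P = 1.355 (each k·C_M^n at C_M = 1.218).
Fraction of consumed M going to N: r_N/(r_N+r_P) = 0.3830.
C_N = 0.3830·C_{M0}·X = 0.3830×6.48×0.812 = 2.02 mol·L⁻¹; Y_N = C_N/C_{M0} = 0.311.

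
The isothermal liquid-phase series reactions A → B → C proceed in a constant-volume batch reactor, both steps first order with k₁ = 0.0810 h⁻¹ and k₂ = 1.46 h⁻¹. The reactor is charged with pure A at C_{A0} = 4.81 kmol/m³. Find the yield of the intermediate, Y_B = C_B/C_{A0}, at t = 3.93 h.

0.0425

For first-order series with pure A initially, C_B(t) = k₁C_{A0}/(k₂−k₁)·(e^(−k₁t) − e^(−k₂t)).
e^(−k₁t) = e^(−0.0810×3.93) = e^(−0.3183) = 0.7274; e^(−k₂t) = e^(−5.738) = 0.003222.
C_B = 0.0810×4.81/(1.46−0.0810) × (0.7274−0.003222) = 0.2825×0.7241 = 0.2046 kmol/m³.
Y_B = C_B/C_{A0} = 0.2046/4.81 = 0.0425.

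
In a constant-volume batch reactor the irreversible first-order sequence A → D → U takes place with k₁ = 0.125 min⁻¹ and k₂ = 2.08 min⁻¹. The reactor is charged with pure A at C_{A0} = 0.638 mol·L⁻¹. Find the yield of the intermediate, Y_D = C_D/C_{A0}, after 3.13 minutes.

Solving the coupled first-order balances gives C_D(t) = [k₁/(k₂−k₁)]·C_{A0}·(e^(−k₁t) − e^(−k₂t)).
e^(−k₁t) = e^(−0.125×3.13) = e^(−0.3912) = 0.6762; e^(−k₂t) = e^(−6.510) = 0.001488.
C_D = 0.125×0.638/(2.08−0.125) × (0.6762−0.001488) = 0.04079×0.6747 = 0.02752 mol·L⁻¹.
Y_D = C_D/C_{A0} = 0.02752/0.638 = 0.0431.

0.0431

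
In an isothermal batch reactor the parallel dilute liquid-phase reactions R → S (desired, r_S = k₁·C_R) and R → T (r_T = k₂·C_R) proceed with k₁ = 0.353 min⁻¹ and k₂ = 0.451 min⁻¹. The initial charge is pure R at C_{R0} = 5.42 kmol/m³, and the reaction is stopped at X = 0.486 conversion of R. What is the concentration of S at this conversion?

C_R = C_{R0}(1−X) = 2.786 kmol/m³.
Both paths are first order in R, so the instantaneous fraction to S is constant: dC_S/d(−C_R) = k₁/(k₁+k₂) = 0.4391.
C_S = 0.4391·(C_{R0}−C_R) = 0.4391×2.634 = 1.16 kmol/m³.

1.16 kmol/m³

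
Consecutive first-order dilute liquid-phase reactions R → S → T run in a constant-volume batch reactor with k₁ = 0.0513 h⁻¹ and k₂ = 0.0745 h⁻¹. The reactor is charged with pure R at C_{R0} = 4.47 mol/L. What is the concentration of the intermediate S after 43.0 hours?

0.687 mol/L

For first-order series with pure R initially, C_S(t) = k₁C_{R0}/(k₂−k₁)·(e^(−k₁t) − e^(−k₂t)).
e^(−k₁t) = e^(−0.0513×43.0) = e^(−2.206) = 0.1102; e^(−k₂t) = e^(−3.204) = 0.04062.
C_S = 0.0513×4.47/(0.0745−0.0513) × (0.1102−0.04062) = 9.884×0.06953 = 0.6873 mol/L.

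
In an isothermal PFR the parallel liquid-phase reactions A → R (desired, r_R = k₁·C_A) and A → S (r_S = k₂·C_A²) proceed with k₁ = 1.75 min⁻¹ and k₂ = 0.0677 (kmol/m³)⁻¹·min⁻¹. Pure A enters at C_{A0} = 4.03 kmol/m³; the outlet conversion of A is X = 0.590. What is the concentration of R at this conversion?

C_A = C_{A0}(1−X) = 1.652 kmol/m³.
Along a PFR/batch, dC_R/dC_A = −r_R/(r_R+r_S) = −k₁/(k₁+k₂·C_A).
Integrating from C_{A0} to C_A: C_R = (1.75/0.0677)·ln[(1.75+0.0677·4.03)/(1.75+0.0677·1.65)] = 25.85·ln(2.023/1.862) = 2.143 kmol/m³.

2.14 kmol/m³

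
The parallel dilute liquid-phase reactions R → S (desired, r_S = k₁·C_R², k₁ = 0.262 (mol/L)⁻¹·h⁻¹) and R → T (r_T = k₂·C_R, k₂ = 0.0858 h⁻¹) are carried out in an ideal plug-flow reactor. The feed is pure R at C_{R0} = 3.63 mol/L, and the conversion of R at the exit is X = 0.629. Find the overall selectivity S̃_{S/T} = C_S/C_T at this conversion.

7.10

C_R = C_{R0}(1−X) = 1.347 mol/L.
Along a PFR/batch, dC_T/dC_R = −r_T/(r_S+r_T) = −k₂/(k₂+k₁·C_R).
Integrating from C_{R0} to C_R: C_T = (0.0858/0.262)·ln[(0.0858+0.262·3.63)/(0.0858+0.262·1.35)] = 0.3275·ln(1.037/0.4386) = 0.2817 mol/L.
Then C_S = (C_{R0}−C_R) − C_T = 2.283 − 0.2817 = 2.002 mol/L.
S̃_{S/T} = C_S/C_T = 2.002/0.2817 = 7.10.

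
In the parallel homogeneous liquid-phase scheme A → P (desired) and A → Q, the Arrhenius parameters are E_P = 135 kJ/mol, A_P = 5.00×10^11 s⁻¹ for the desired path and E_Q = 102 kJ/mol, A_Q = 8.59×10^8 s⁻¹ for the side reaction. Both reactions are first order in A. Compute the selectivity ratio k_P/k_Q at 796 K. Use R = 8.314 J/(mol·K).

3.98

With equal orders, S_{P/Q} = k_P/k_Q = (A_P/A_Q)·exp[(E_Q−E_P)/(RT)].
(E_Q−E_P)/(RT) = (102−135)×10³/(8.314×796) = -33000/6618 = -4.986.
k_P/k_Q = (5.00×10^11/8.59×10^8)·exp(-4.986) = 582.1 × 0.006830 = 3.98.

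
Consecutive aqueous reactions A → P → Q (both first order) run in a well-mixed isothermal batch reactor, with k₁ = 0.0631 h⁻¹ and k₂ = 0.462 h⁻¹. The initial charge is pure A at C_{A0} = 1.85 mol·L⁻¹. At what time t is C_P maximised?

Setting dC_P/dt = 0 gives t_opt = ln(k₂/k₁)/(k₂−k₁).
= ln(0.462/0.0631)/(0.462−0.0631) = ln(7.322)/0.3989 = 1.991/0.3989 = 4.99 h.

4.99 h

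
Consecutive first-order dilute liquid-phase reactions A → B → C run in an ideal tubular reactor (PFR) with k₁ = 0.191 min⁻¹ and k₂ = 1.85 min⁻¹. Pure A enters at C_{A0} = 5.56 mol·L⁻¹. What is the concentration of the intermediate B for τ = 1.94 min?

For first-order series with pure A initially, C_B(τ) = k₁C_{A0}/(k₂−k₁)·(e^(−k₁τ) − e^(−k₂τ)).
e^(−k₁τ) = e^(−0.191×1.94) = e^(−0.3705) = 0.6904; e^(−k₂τ) = e^(−3.589) = 0.02763.
C_B = 0.191×5.56/(1.85−0.191) × (0.6904−0.02763) = 0.6401×0.6627 = 0.4242 mol·L⁻¹.

0.424 mol·L⁻¹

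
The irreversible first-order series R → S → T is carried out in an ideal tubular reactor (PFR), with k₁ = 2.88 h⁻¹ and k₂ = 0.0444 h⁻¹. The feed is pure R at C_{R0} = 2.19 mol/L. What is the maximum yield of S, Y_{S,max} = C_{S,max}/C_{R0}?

0.937

For a first-order series the maximum intermediate yield is C_{S,max}/C_{R0} = (k₁/k₂)^[k₂/(k₂−k₁)].
= (2.88/0.0444)^(0.0444/(0.0444−2.88)) = (64.86)^(-0.01566) = 0.9368.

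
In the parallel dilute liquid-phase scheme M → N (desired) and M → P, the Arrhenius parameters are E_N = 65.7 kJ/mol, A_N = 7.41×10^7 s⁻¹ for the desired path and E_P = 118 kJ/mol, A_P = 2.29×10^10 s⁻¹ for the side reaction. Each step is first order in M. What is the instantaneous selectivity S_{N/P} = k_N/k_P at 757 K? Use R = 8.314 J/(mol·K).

Since both paths have the same order in M, the concentration cancels and S_{N/P} = k_N/k_P = (A_N/A_P)·exp[(E_P−E_N)/(RT)].
(E_P−E_N)/(RT) = (118−65.7)×10³/(8.314×757) = 52300/6294 = 8.310.
k_N/k_P = (7.41×10^7/2.29×10^10)·exp(8.310) = 0.003236 × 4064 = 13.2.

13.2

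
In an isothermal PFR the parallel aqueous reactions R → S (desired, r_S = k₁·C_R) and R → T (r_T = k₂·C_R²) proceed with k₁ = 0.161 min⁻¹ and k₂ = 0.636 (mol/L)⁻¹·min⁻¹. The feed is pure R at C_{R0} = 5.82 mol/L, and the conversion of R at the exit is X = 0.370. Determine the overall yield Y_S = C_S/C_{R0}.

C_R = C_{R0}(1−X) = 3.667 mol/L.
Along a PFR/batch, dC_S/dC_R = −r_S/(r_S+r_T) = −k₁/(k₁+k₂·C_R).
Integrating from C_{R0} to C_R: C_S = (0.161/0.636)·ln[(0.161+0.636·5.82)/(0.161+0.636·3.67)] = 0.2531·ln(3.863/2.493) = 0.1108 mol/L.
Y_S = C_S/C_{R0} = 0.1108/5.82 = 0.0190.

0.0190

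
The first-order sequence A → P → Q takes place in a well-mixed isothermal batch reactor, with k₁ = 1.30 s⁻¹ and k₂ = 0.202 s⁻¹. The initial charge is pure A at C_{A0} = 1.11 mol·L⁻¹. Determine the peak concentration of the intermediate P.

For a first-order series the maximum intermediate yield is C_{P,max}/C_{A0} = (k₁/k₂)^[k₂/(k₂−k₁)].
= (1.30/0.202)^(0.202/(0.202−1.30)) = (6.436)^(-0.1840) = 0.7100.
C_{P,max} = 0.7100×1.11 = 0.788 mol·L⁻¹.

0.788 mol·L⁻¹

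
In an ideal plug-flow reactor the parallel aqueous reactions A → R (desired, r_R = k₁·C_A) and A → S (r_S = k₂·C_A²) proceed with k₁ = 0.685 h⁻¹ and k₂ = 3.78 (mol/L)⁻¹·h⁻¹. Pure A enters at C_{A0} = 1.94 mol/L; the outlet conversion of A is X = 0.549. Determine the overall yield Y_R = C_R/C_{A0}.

C_A = C_{A0}(1−X) = 0.8749 mol/L.
Along a PFR/batch, dC_R/dC_A = −r_R/(r_R+r_S) = −k₁/(k₁+k₂·C_A).
Integrating from C_{A0} to C_A: C_R = (0.685/3.78)·ln[(0.685+3.78·1.94)/(0.685+3.78·0.875)] = 0.1812·ln(8.018/3.992) = 0.1264 mol/L.
Y_R = C_R/C_{A0} = 0.1264/1.94 = 0.0651.

0.0651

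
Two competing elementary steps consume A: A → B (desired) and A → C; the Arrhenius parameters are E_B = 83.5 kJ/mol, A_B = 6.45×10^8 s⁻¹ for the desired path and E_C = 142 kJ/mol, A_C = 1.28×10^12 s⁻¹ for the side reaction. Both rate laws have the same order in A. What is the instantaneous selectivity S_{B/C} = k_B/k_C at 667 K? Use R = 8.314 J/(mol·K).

With equal orders, S_{B/C} = k_B/k_C = (A_B/A_C)·exp[(E_C−E_B)/(RT)].
(E_C−E_B)/(RT) = (142−83.5)×10³/(8.314×667) = 58500/5545 = 10.55.
k_B/k_C = (6.45×10^8/1.28×10^12)·exp(10.55) = 5.039×10^-4 × 38147 = 19.2.

19.2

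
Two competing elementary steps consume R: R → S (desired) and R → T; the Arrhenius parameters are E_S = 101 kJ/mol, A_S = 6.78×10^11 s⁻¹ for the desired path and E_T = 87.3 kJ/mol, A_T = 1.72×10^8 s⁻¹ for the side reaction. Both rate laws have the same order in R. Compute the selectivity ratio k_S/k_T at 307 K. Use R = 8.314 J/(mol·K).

18.4

Since both paths have the same order in R, the concentration cancels and S_{S/T} = k_S/k_T = (A_S/A_T)·exp[(E_T−E_S)/(RT)].
(E_T−E_S)/(RT) = (87.3−101)×10³/(8.314×307) = -13700/2552 = -5.368.
k_S/k_T = (6.78×10^11/1.72×10^8)·exp(-5.368) = 3942 × 0.004666 = 18.4.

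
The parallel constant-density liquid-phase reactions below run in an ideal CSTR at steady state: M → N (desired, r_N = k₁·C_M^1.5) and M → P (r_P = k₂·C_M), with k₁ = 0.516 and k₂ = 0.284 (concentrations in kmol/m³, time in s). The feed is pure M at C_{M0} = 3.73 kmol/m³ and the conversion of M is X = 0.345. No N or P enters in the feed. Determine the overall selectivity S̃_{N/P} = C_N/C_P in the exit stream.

2.84

Exit C_M = C_{M0}(1−X) = 3.73×0.655 = 2.443 kmol/m³.
A CSTR operates uniformly at the exit composition, giving r_N = 1.970 and r_P = 0.6939 (each k·C_M^n at C_M = 2.443).
Overall selectivity = C_N/C_P = r_Nτ/(r_Pτ) = r_N/r_P = 2.84.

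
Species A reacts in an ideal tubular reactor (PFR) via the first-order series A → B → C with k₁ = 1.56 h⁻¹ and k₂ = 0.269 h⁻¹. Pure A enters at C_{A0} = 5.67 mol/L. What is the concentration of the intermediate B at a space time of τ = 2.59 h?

For first-order series with pure A initially, C_B(τ) = k₁C_{A0}/(k₂−k₁)·(e^(−k₁τ) − e^(−k₂τ)).
e^(−k₁τ) = e^(−1.56×2.59) = e^(−4.040) = 0.01759; e^(−k₂τ) = e^(−0.6967) = 0.4982.
C_B = 1.56×5.67/(0.269−1.56) × (0.01759−0.4982) = (-6.851)×(-0.4806) = 3.293 mol/L.

3.29 mol/L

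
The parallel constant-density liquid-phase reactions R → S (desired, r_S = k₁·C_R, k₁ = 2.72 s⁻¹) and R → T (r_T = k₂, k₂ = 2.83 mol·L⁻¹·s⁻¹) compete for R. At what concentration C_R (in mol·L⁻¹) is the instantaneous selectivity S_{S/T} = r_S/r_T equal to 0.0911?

S_{S/T} = (k₁/k₂)·C_R ⇒ C_R = S·k₂/k₁.
= 0.0911×2.83/2.72 = 0.0948 mol·L⁻¹.

0.0948 mol·L⁻¹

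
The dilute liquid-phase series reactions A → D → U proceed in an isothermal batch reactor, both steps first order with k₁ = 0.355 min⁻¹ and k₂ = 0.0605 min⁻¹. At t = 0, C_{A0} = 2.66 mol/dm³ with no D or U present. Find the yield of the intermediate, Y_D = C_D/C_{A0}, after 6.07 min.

Solving the coupled first-order balances gives C_D(t) = [k₁/(k₂−k₁)]·C_{A0}·(e^(−k₁t) − e^(−k₂t)).
e^(−k₁t) = e^(−0.355×6.07) = e^(−2.155) = 0.1159; e^(−k₂t) = e^(−0.3672) = 0.6926.
C_D = 0.355×2.66/(0.0605−0.355) × (0.1159−0.6926) = (-3.206)×(-0.5767) = 1.849 mol/dm³.
Y_D = C_D/C_{A0} = 1.849/2.66 = 0.695.

0.695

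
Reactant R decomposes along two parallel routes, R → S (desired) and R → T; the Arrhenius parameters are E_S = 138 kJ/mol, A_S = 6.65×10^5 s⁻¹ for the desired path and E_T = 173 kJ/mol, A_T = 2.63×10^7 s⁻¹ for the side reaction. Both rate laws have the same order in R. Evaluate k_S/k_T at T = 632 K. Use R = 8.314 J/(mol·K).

With equal orders, S_{S/T} = k_S/k_T = (A_S/A_T)·exp[(E_T−E_S)/(RT)].
(E_T−E_S)/(RT) = (173−138)×10³/(8.314×632) = 35000/5254 = 6.661.
k_S/k_T = (6.65×10^5/2.63×10^7)·exp(6.661) = 0.02529 × 781.4 = 19.8.
Since E_S < E_T, lowering the temperature improves selectivity toward S.

19.8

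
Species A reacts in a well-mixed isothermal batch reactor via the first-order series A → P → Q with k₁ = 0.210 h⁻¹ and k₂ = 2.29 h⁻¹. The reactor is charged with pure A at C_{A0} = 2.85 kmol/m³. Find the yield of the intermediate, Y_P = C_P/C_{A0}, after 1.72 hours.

Solving the coupled first-order balances gives C_P(t) = [k₁/(k₂−k₁)]·C_{A0}·(e^(−k₁t) − e^(−k₂t)).
e^(−k₁t) = e^(−0.210×1.72) = e^(−0.3612) = 0.6968; e^(−k₂t) = e^(−3.939) = 0.01947.
C_P = 0.210×2.85/(2.29−0.210) × (0.6968−0.01947) = 0.2877×0.6774 = 0.1949 kmol/m³.
Y_P = C_P/C_{A0} = 0.1949/2.85 = 0.0684.

0.0684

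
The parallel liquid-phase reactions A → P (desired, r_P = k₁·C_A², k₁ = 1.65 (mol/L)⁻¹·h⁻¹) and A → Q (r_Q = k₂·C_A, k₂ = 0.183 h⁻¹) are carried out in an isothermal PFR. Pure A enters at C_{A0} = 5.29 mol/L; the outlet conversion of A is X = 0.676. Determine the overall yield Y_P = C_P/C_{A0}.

C_A = C_{A0}(1−X) = 1.714 mol/L.
Along a PFR/batch, dC_Q/dC_A = −r_Q/(r_P+r_Q) = −k₂/(k₂+k₁·C_A).
Integrating from C_{A0} to C_A: C_Q = (0.183/1.65)·ln[(0.183+1.65·5.29)/(0.183+1.65·1.71)] = 0.1109·ln(8.912/3.011) = 0.1203 mol/L.
Then C_P = (C_{A0}−C_A) − C_Q = 3.576 − 0.1203 = 3.456 mol/L.
Y_P = C_P/C_{A0} = 3.456/5.29 = 0.653.

0.653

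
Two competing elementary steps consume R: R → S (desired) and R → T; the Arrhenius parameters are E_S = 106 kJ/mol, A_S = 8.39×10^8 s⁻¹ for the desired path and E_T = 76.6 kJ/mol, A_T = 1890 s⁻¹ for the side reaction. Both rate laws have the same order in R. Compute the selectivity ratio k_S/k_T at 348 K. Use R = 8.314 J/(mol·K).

With equal orders, S_{S/T} = k_S/k_T = (A_S/A_T)·exp[(E_T−E_S)/(RT)].
(E_T−E_S)/(RT) = (76.6−106)×10³/(8.314×348) = -29400/2893 = -10.16.
k_S/k_T = (8.39×10^8/1890)·exp(-10.16) = 4.439×10^5 × 3.863×10^-5 = 17.1.

17.1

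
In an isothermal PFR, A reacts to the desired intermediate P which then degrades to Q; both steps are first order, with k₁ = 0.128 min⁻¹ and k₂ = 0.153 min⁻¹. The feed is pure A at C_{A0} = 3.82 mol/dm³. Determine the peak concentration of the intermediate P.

At the optimum, C_{P,max}/C_{A0} = (k₁/k₂)^[k₂/(k₂−k₁)].
= (0.128/0.153)^(0.153/(0.153−0.128)) = (0.8366)^(6.120) = 0.3356.
C_{P,max} = 0.3356×3.82 = 1.28 mol/dm³.

1.28 mol/dm³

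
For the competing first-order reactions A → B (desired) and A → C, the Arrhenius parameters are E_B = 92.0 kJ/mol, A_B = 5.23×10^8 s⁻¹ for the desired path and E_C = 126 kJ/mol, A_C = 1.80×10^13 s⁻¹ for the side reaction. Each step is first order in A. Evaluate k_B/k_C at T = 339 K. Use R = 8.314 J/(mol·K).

5.04

With equal orders, S_{B/C} = k_B/k_C = (A_B/A_C)·exp[(E_C−E_B)/(RT)].
(E_C−E_B)/(RT) = (126−92.0)×10³/(8.314×339) = 34000/2818 = 12.06.
k_B/k_C = (5.23×10^8/1.80×10^13)·exp(12.06) = 2.906×10^-5 × 1.734×10^5 = 5.04.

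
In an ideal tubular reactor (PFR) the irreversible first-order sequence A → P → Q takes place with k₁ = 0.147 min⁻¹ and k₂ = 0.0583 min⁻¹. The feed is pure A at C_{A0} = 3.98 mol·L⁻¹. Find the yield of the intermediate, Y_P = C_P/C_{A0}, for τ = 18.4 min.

The intermediate concentration in a first-order A→B→C sequence is C_P = k₁C_{A0}(e^(−k₁τ) − e^(−k₂τ))/(k₂−k₁).
e^(−k₁τ) = e^(−0.147×18.4) = e^(−2.705) = 0.06688; e^(−k₂τ) = e^(−1.073) = 0.3421.
C_P = 0.147×3.98/(0.0583−0.147) × (0.06688−0.3421) = (-6.596)×(-0.2752) = 1.815 mol·L⁻¹.
Y_P = C_P/C_{A0} = 1.815/3.98 = 0.456.

0.456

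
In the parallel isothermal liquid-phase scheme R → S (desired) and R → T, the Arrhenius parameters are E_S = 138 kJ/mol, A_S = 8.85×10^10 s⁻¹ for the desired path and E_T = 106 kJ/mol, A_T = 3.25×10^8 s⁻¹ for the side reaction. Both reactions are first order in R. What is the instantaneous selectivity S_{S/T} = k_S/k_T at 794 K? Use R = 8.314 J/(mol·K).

k_S/k_T = (A_S/A_T)·exp[−(E_S−E_T)/(RT)] = (A_S/A_T)·exp[(E_T−E_S)/(RT)].
(E_T−E_S)/(RT) = (106−138)×10³/(8.314×794) = -32000/6601 = -4.848.
k_S/k_T = (8.85×10^10/3.25×10^8)·exp(-4.848) = 272.3 × 0.007848 = 2.14.
Since E_S > E_T, raising the temperature improves selectivity toward S.

2.14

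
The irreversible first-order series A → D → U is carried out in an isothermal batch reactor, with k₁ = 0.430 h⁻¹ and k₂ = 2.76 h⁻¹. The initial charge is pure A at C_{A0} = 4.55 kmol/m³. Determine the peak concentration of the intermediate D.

0.503 kmol/m³

For a first-order series the maximum intermediate yield is C_{D,max}/C_{A0} = (k₁/k₂)^[k₂/(k₂−k₁)].
= (0.430/2.76)^(2.76/(2.76−0.430)) = (0.1558)^(1.185) = 0.1105.
C_{D,max} = 0.1105×4.55 = 0.503 kmol/m³.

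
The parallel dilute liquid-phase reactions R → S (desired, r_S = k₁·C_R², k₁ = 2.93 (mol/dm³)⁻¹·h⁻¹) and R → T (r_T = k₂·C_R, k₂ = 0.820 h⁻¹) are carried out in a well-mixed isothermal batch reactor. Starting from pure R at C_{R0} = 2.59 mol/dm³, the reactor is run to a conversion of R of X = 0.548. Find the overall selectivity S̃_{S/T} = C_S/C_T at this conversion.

6.43

C_R = C_{R0}(1−X) = 1.171 mol/dm³.
Along a PFR/batch, dC_T/dC_R = −r_T/(r_S+r_T) = −k₂/(k₂+k₁·C_R).
Integrating from C_{R0} to C_R: C_T = (0.820/2.93)·ln[(0.820+2.93·2.59)/(0.820+2.93·1.17)] = 0.2799·ln(8.409/4.250) = 0.1910 mol/dm³.
Then C_S = (C_{R0}−C_R) − C_T = 1.419 − 0.1910 = 1.228 mol/dm³.
S̃_{S/T} = C_S/C_T = 1.228/0.1910 = 6.43.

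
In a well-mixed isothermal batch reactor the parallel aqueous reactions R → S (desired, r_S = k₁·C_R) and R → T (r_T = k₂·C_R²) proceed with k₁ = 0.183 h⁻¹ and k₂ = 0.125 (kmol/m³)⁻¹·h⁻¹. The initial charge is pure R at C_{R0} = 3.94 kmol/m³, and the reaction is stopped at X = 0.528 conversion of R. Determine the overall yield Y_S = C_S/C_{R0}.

0.181

C_R = C_{R0}(1−X) = 1.860 kmol/m³.
Along a PFR/batch, dC_S/dC_R = −r_S/(r_S+r_T) = −k₁/(k₁+k₂·C_R).
Integrating from C_{R0} to C_R: C_S = (0.183/0.125)·ln[(0.183+0.125·3.94)/(0.183+0.125·1.86)] = 1.464·ln(0.6755/0.4155) = 0.7116 kmol/m³.
Y_S = C_S/C_{R0} = 0.7116/3.94 = 0.181.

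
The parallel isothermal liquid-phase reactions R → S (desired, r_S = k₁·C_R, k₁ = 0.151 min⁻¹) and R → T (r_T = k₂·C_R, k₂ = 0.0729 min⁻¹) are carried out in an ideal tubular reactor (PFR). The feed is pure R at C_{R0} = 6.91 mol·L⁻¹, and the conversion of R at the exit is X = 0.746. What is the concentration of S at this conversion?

3.48 mol·L⁻¹

C_R = C_{R0}(1−X) = 1.755 mol·L⁻¹.
Both paths are first order in R, so the instantaneous fraction to S is constant: dC_S/d(−C_R) = k₁/(k₁+k₂) = 0.6744.
C_S = 0.6744·(C_{R0}−C_R) = 0.6744×5.155 = 3.48 mol·L⁻¹.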